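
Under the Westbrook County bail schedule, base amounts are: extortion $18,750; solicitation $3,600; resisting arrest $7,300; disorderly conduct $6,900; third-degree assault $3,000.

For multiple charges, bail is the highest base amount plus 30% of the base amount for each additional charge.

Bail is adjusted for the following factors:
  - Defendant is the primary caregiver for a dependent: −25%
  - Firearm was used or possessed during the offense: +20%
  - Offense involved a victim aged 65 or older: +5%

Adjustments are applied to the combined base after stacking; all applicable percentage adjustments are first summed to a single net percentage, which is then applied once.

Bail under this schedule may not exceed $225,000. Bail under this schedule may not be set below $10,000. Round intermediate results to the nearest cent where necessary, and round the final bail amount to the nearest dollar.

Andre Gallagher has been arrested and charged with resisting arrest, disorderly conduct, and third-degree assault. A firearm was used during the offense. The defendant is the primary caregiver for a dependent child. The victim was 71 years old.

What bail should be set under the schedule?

Base amounts from the schedule: resisting arrest $7,300; disorderly conduct $6,900; third-degree assault $3,000.
Stacking rule: highest base plus 30% of each additional charge. Highest is resisting arrest at $7,300. Additional: $6,900 × 30% = $2,070; $3,000 × 30% = $900. Combined base = $7,300 + $2,970 = $10,270.
Net percentage adjustment: −25% +20% +5% = +0%. $10,270 × 1 = $10,270.
$10,270 is within the $225,000 maximum.
$10,270 is at or above the $10,000 minimum.

$10,270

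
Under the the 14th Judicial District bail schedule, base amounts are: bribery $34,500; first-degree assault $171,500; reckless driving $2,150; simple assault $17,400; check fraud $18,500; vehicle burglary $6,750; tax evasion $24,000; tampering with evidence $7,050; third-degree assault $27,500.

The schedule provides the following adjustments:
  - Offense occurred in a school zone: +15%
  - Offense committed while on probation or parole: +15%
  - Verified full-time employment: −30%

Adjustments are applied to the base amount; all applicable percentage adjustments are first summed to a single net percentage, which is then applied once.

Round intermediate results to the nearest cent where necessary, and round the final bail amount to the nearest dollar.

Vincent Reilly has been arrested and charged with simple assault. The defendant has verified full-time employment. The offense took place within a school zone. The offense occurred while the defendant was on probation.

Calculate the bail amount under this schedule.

$17,400

Base amounts from the schedule: simple assault $17,400.
Single charge. Combined base = $17,400.
Net percentage adjustment: +15% +15% −30% = +0%. $17,400 × 1 = $17,400.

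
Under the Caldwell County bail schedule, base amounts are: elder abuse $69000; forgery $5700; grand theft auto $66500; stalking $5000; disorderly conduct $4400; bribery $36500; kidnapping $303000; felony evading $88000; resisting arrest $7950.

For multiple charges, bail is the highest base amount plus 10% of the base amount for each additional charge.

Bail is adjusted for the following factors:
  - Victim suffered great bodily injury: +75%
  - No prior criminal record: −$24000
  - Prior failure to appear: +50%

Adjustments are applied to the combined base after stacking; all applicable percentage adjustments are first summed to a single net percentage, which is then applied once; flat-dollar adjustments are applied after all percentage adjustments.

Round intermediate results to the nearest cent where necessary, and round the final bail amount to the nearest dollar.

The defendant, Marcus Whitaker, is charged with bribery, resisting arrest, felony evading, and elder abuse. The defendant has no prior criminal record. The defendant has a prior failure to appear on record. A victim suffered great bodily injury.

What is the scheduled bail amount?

$199526

Base amounts from the schedule: bribery $36500; resisting arrest $7950; felony evading $88000; elder abuse $69000.
Stacking rule: highest base plus 10% of each additional charge. Highest is felony evading at $88000. Additional: $36500 × 10% = $3650; $7950 × 10% = $795; $69000 × 10% = $6900. Combined base = $88000 + $11345 = $99345.
Net percentage adjustment: +75% +50% = +125%. $99345 × 2.25 = $223526.25.
No prior criminal record (−$24000 flat): $223526.25 − $24000 = $199526.25.
Rounded to the nearest dollar: $199526.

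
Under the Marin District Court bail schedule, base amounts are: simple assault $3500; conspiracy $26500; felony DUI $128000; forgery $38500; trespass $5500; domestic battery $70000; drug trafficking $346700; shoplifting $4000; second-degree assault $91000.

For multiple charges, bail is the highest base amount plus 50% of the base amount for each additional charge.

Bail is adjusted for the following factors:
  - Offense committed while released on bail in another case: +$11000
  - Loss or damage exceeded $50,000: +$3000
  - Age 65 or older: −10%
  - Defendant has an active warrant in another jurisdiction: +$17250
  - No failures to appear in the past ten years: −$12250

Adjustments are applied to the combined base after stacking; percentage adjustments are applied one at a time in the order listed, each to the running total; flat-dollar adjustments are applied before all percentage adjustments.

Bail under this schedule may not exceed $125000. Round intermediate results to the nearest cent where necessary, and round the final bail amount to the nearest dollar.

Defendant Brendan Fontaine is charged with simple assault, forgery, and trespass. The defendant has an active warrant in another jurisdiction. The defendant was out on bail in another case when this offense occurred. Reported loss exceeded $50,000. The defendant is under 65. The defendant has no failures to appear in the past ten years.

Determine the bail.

Base amounts from the schedule: simple assault $3500; forgery $38500; trespass $5500.
Stacking rule: highest base plus 50% of each additional charge. Highest is forgery at $38500. Additional: $3500 × 50% = $1750; $5500 × 50% = $2750. Combined base = $38500 + $4500 = $43000.
Offense committed while released on bail in another case (+$11000 flat): $43000 + $11000 = $54000.
Loss or damage exceeded $50,000 (+$3000 flat): $54000 + $3000 = $57000.
Defendant has an active warrant in another jurisdiction (+$17250 flat): $57000 + $17250 = $74250.
No failures to appear in the past ten years (−$12250 flat): $74250 − $12250 = $62000.
$62000 is within the $125000 maximum.

$62000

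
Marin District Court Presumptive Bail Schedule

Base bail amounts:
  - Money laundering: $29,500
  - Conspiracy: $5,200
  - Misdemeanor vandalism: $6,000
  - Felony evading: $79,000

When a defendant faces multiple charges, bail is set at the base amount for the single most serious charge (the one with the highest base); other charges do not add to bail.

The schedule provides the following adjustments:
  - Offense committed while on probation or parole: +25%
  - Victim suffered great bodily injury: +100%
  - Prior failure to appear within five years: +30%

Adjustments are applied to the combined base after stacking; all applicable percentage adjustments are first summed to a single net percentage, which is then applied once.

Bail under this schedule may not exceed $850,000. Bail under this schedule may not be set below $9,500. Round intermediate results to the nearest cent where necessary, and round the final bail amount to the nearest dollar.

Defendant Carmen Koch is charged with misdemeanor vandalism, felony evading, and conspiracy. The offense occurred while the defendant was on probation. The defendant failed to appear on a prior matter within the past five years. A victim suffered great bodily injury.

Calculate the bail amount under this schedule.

$201,450

Base amounts from the schedule: misdemeanor vandalism $6,000; felony evading $79,000; conspiracy $5,200.
Stacking rule: use the highest base only. Highest is felony evading at $79,000. Combined base = $79,000.
Net percentage adjustment: +25% +100% +30% = +155%. $79,000 × 2.55 = $201,450.
$201,450 is within the $850,000 maximum.
$201,450 is at or above the $9,500 minimum.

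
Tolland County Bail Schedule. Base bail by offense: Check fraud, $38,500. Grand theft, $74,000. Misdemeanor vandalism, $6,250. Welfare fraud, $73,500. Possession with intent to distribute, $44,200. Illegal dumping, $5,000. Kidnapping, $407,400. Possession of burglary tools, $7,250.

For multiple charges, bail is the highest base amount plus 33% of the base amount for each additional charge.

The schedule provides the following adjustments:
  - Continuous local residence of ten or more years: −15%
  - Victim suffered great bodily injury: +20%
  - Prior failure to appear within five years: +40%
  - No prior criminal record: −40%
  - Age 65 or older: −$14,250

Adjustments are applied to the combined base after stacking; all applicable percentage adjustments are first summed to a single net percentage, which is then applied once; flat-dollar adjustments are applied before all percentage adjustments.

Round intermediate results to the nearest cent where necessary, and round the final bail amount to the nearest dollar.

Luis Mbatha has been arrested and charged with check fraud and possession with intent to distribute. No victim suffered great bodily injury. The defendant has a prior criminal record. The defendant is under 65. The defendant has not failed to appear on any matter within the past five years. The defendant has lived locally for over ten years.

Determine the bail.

Base amounts from the schedule: check fraud $38,500; possession with intent to distribute $44,200.
Stacking rule: highest base plus 33% of each additional charge. Highest is possession with intent to distribute at $44,200. Additional: $38,500 × 33% = $12,705. Combined base = $44,200 + $12,705 = $56,905.
Continuous local residence of ten or more years (−15%): $56,905 × 0.85 = $48,369.25.
Rounded to the nearest dollar: $48,369.

$48,369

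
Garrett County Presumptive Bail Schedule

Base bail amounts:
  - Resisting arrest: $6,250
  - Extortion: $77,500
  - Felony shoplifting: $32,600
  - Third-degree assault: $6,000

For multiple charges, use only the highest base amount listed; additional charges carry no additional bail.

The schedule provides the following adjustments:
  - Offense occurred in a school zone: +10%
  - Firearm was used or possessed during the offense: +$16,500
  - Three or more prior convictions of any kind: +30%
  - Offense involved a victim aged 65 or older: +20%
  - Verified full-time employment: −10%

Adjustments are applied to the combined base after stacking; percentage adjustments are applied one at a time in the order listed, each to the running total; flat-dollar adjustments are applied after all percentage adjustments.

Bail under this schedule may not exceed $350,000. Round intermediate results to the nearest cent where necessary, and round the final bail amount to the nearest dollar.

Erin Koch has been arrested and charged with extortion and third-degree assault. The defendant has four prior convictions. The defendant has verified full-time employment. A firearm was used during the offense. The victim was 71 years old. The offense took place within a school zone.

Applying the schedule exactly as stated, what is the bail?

Base amounts from the schedule: extortion $77,500; third-degree assault $6,000.
Stacking rule: use the highest base only. Highest is extortion at $77,500. Combined base = $77,500.
Offense occurred in a school zone (+10%): $77,500 × 1.1 = $85,250.
Three or more prior convictions of any kind (+30%): $85,250 × 1.3 = $110,825.
Offense involved a victim aged 65 or older (+20%): $110,825 × 1.2 = $132,990.
Verified full-time employment (−10%): $132,990 × 0.9 = $119,691.
Firearm was used or possessed during the offense (+$16,500 flat): $119,691 + $16,500 = $136,191.
$136,191 is within the $350,000 maximum.

$136,191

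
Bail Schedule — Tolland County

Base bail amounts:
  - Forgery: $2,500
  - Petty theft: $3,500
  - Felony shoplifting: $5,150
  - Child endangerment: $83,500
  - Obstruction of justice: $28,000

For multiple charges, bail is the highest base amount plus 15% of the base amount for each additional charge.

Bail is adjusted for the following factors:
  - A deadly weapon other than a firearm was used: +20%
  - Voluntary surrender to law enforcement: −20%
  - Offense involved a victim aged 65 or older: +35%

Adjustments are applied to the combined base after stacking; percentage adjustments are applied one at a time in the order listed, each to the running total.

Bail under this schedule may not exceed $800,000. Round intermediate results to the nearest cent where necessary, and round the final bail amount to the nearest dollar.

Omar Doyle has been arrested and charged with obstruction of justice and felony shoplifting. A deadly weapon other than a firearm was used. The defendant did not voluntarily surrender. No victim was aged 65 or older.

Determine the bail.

$34,527

Base amounts from the schedule: obstruction of justice $28,000; felony shoplifting $5,150.
Stacking rule: highest base plus 15% of each additional charge. Highest is obstruction of justice at $28,000. Additional: $5,150 × 15% = $772.50. Combined base = $28,000 + $772.50 = $28,772.50.
A deadly weapon other than a firearm was used (+20%): $28,772.50 × 1.2 = $34,527.
$34,527 is within the $800,000 maximum.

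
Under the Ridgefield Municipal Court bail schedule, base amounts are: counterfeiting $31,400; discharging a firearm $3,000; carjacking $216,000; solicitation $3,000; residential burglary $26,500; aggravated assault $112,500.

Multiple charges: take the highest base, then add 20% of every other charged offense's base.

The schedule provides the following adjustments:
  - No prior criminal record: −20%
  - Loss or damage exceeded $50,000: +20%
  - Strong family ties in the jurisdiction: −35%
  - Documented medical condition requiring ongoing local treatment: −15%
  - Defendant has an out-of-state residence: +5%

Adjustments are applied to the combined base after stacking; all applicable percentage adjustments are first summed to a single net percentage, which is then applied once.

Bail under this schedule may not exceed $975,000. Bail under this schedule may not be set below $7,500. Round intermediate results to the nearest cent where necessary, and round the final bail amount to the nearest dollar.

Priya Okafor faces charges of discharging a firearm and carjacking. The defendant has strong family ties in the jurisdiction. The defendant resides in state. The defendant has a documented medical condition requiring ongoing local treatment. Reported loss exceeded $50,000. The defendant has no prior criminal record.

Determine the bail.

Base amounts from the schedule: discharging a firearm $3,000; carjacking $216,000.
Stacking rule: highest base plus 20% of each additional charge. Highest is carjacking at $216,000. Additional: $3,000 × 20% = $600. Combined base = $216,000 + $600 = $216,600.
Net percentage adjustment: −20% +20% −35% −15% = −50%. $216,600 × 0.5 = $108,300.
$108,300 is within the $975,000 maximum.
$108,300 is at or above the $7,500 minimum.

$108,300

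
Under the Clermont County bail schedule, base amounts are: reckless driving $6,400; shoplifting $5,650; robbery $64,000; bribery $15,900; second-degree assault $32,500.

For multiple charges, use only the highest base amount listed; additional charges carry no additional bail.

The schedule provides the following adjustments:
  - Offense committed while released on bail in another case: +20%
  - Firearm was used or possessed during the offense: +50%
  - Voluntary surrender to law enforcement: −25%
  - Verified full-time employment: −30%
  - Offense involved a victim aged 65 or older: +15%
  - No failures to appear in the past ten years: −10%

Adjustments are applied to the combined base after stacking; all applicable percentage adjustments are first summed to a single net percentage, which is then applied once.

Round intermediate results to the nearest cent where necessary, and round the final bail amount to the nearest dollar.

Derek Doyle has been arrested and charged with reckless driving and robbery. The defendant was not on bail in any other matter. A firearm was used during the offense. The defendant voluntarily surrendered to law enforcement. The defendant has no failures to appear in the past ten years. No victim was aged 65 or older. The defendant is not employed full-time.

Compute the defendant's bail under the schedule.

$73,600

Base amounts from the schedule: reckless driving $6,400; robbery $64,000.
Stacking rule: use the highest base only. Highest is robbery at $64,000. Combined base = $64,000.
Net percentage adjustment: +50% −25% −10% = +15%. $64,000 × 1.15 = $73,600.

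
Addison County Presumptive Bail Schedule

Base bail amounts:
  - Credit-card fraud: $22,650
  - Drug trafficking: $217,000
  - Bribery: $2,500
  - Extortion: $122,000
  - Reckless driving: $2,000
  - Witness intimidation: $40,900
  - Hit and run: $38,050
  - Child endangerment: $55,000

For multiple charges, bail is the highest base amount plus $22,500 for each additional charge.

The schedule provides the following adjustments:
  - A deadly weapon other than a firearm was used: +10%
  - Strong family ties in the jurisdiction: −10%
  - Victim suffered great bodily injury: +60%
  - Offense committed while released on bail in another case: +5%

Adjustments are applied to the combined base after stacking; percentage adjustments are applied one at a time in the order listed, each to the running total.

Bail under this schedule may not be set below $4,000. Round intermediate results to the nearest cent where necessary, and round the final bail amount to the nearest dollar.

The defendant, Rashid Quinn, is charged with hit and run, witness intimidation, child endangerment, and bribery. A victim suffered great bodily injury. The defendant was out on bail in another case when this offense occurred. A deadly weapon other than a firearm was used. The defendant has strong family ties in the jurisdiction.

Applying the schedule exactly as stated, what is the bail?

$203,742

Base amounts from the schedule: hit and run $38,050; witness intimidation $40,900; child endangerment $55,000; bribery $2,500.
Stacking rule: highest base plus $22,500 per additional charge. Highest is child endangerment at $55,000; 3 additional charges → +$67,500. Combined base = $122,500.
A deadly weapon other than a firearm was used (+10%): $122,500 × 1.1 = $134,750.
Strong family ties in the jurisdiction (−10%): $134,750 × 0.9 = $121,275.
Victim suffered great bodily injury (+60%): $121,275 × 1.6 = $194,040.
Offense committed while released on bail in another case (+5%): $194,040 × 1.05 = $203,742.
$203,742 is at or above the $4,000 minimum.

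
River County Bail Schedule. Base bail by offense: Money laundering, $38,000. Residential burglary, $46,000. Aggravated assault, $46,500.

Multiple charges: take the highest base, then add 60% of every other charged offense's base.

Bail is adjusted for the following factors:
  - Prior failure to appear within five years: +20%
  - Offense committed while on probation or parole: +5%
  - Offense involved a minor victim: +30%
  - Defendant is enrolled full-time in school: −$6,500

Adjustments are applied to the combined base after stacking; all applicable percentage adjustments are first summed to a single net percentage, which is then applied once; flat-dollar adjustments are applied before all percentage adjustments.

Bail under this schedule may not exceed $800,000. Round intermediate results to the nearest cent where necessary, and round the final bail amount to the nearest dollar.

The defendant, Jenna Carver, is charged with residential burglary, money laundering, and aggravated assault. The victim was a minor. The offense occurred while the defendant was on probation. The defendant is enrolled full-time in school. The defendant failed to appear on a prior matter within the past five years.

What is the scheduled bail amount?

Base amounts from the schedule: residential burglary $46,000; money laundering $38,000; aggravated assault $46,500.
Stacking rule: highest base plus 60% of each additional charge. Highest is aggravated assault at $46,500. Additional: $46,000 × 60% = $27,600; $38,000 × 60% = $22,800. Combined base = $46,500 + $50,400 = $96,900.
Defendant is enrolled full-time in school (−$6,500 flat): $96,900 − $6,500 = $90,400.
Net percentage adjustment: +20% +5% +30% = +55%. $90,400 × 1.55 = $140,120.
$140,120 is within the $800,000 maximum.

$140,120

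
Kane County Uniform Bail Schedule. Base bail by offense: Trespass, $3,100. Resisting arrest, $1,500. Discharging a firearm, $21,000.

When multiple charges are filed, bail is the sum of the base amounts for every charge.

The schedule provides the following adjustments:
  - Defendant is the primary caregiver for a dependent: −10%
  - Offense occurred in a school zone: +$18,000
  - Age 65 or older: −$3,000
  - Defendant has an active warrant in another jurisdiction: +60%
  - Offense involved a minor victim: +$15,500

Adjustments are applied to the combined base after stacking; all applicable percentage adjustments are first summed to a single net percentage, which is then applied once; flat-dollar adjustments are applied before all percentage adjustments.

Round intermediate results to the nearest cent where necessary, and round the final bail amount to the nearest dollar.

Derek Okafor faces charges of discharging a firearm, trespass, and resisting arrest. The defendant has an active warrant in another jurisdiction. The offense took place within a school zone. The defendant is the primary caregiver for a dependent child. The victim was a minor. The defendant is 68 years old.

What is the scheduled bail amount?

Base amounts from the schedule: discharging a firearm $21,000; trespass $3,100; resisting arrest $1,500.
Stacking rule: sum of all bases. $21,000 + $3,100 + $1,500 = $25,600.
Offense occurred in a school zone (+$18,000 flat): $25,600 + $18,000 = $43,600.
Age 65 or older (−$3,000 flat): $43,600 − $3,000 = $40,600.
Offense involved a minor victim (+$15,500 flat): $40,600 + $15,500 = $56,100.
Net percentage adjustment: −10% +60% = +50%. $56,100 × 1.5 = $84,150.

$84,150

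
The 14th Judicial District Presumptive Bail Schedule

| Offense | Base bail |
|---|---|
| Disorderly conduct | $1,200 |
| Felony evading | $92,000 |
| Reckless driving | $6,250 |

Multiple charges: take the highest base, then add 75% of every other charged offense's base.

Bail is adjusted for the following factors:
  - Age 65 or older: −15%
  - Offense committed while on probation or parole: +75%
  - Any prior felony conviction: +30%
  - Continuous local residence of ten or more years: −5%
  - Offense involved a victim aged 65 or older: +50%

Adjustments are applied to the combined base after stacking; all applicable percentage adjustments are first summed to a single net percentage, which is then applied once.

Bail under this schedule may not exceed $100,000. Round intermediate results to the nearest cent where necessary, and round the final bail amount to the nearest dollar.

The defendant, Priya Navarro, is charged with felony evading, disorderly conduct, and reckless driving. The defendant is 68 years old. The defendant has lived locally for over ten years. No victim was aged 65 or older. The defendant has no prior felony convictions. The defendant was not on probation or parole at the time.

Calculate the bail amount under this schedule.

$78,070

Base amounts from the schedule: felony evading $92,000; disorderly conduct $1,200; reckless driving $6,250.
Stacking rule: highest base plus 75% of each additional charge. Highest is felony evading at $92,000. Additional: $1,200 × 75% = $900; $6,250 × 75% = $4,687.50. Combined base = $92,000 + $5,587.50 = $97,587.50.
Net percentage adjustment: −15% −5% = −20%. $97,587.50 × 0.8 = $78,070.
$78,070 is within the $100,000 maximum.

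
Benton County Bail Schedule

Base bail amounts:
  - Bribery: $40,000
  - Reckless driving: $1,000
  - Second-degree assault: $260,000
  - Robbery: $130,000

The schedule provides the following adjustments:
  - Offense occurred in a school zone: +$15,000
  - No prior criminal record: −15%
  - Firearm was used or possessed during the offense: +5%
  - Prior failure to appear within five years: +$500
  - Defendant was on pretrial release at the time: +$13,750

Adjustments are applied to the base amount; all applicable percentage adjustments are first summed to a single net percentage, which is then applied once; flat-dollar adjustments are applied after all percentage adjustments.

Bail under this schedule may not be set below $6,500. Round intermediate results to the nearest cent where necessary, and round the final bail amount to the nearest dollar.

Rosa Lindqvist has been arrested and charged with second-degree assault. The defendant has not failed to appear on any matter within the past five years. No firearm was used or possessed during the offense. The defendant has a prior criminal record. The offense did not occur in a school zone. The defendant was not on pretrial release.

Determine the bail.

Base amounts from the schedule: second-degree assault $260,000.
Single charge. Combined base = $260,000.
No adjustment factors apply to this defendant.
$260,000 is at or above the $6,500 minimum.

$260,000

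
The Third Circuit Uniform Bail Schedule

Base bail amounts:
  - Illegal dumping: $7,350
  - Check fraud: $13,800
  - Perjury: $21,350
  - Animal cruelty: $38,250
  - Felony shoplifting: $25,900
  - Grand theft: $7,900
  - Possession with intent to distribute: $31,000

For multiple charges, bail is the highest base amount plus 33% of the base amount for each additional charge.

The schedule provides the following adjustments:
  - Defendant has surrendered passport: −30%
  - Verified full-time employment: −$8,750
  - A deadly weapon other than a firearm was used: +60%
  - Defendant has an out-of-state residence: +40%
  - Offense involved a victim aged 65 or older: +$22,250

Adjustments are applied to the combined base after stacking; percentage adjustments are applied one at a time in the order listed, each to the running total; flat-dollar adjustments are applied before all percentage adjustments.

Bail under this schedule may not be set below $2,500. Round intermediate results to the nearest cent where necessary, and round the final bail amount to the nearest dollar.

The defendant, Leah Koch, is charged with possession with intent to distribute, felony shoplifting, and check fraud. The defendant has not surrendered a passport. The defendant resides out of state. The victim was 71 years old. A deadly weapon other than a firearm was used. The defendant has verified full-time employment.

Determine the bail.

Base amounts from the schedule: possession with intent to distribute $31,000; felony shoplifting $25,900; check fraud $13,800.
Stacking rule: highest base plus 33% of each additional charge. Highest is possession with intent to distribute at $31,000. Additional: $25,900 × 33% = $8,547; $13,800 × 33% = $4,554. Combined base = $31,000 + $13,101 = $44,101.
Verified full-time employment (−$8,750 flat): $44,101 − $8,750 = $35,351.
Offense involved a victim aged 65 or older (+$22,250 flat): $35,351 + $22,250 = $57,601.
A deadly weapon other than a firearm was used (+60%): $57,601 × 1.6 = $92,161.60.
Defendant has an out-of-state residence (+40%): $92,161.60 × 1.4 = $129,026.24.
$129,026.24 is at or above the $2,500 minimum.
Rounded to the nearest dollar: $129,026.

$129,026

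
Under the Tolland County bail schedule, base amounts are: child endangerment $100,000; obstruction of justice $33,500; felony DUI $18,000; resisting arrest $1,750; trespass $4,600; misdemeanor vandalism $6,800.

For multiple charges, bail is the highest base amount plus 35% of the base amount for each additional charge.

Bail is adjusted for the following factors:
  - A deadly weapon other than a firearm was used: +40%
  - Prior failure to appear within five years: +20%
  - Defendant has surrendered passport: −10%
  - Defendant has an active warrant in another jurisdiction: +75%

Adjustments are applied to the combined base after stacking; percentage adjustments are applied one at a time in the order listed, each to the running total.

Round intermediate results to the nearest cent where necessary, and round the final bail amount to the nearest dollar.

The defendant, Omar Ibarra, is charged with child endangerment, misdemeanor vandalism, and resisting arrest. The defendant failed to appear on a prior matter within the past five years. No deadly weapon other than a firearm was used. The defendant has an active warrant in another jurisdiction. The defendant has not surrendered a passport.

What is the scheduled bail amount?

$216,284

Base amounts from the schedule: child endangerment $100,000; misdemeanor vandalism $6,800; resisting arrest $1,750.
Stacking rule: highest base plus 35% of each additional charge. Highest is child endangerment at $100,000. Additional: $6,800 × 35% = $2,380; $1,750 × 35% = $612.50. Combined base = $100,000 + $2,992.50 = $102,992.50.
Prior failure to appear within five years (+20%): $102,992.50 × 1.2 = $123,591.
Defendant has an active warrant in another jurisdiction (+75%): $123,591 × 1.75 = $216,284.25.
Rounded to the nearest dollar: $216,284.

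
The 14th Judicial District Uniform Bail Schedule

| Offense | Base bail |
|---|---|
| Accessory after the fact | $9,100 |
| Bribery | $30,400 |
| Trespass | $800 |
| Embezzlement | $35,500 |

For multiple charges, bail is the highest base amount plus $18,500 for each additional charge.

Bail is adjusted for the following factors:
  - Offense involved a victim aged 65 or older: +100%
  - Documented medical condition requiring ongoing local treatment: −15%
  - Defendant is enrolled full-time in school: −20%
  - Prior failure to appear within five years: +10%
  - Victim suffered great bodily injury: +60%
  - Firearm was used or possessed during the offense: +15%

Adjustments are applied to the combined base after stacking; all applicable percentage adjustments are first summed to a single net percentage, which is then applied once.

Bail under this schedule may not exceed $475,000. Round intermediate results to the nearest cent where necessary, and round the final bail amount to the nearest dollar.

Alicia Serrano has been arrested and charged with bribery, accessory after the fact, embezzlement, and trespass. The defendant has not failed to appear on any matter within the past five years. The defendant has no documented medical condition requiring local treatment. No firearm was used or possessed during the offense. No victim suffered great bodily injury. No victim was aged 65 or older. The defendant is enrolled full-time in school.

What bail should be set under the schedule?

Base amounts from the schedule: bribery $30,400; accessory after the fact $9,100; embezzlement $35,500; trespass $800.
Stacking rule: highest base plus $18,500 per additional charge. Highest is embezzlement at $35,500; 3 additional charges → +$55,500. Combined base = $91,000.
Defendant is enrolled full-time in school (−20%): $91,000 × 0.8 = $72,800.
$72,800 is within the $475,000 maximum.

$72,800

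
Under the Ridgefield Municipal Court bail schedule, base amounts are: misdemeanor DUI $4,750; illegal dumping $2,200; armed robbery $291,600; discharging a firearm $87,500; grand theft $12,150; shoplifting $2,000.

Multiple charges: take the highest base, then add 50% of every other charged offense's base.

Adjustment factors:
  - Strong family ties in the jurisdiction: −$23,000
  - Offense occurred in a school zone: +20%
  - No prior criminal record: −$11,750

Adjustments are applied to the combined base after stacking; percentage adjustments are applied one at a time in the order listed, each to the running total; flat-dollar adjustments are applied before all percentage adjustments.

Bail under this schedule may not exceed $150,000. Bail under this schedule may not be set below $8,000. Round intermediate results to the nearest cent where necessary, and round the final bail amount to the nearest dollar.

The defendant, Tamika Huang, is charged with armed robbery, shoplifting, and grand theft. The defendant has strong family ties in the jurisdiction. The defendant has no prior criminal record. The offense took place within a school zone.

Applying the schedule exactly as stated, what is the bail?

$150,000

Base amounts from the schedule: armed robbery $291,600; shoplifting $2,000; grand theft $12,150.
Stacking rule: highest base plus 50% of each additional charge. Highest is armed robbery at $291,600. Additional: $2,000 × 50% = $1,000; $12,150 × 50% = $6,075. Combined base = $291,600 + $7,075 = $298,675.
Strong family ties in the jurisdiction (−$23,000 flat): $298,675 − $23,000 = $275,675.
No prior criminal record (−$11,750 flat): $275,675 − $11,750 = $263,925.
Offense occurred in a school zone (+20%): $263,925 × 1.2 = $316,710.
Result $316,710 exceeds the maximum of $150,000; bail is capped at $150,000.
$150,000 is at or above the $8,000 minimum.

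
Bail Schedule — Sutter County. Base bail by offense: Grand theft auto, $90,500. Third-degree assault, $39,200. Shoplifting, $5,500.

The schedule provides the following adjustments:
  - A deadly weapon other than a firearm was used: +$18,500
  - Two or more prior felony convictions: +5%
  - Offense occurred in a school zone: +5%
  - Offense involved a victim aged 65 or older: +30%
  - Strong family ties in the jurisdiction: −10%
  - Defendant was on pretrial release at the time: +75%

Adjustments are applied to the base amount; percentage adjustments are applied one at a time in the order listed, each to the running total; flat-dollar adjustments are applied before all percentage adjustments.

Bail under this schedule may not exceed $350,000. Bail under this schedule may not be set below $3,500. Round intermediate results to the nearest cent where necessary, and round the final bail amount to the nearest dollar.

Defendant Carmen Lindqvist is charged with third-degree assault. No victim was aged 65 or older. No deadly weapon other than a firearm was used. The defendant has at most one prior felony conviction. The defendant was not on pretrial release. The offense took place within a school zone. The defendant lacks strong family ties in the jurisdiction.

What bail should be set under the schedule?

Base amounts from the schedule: third-degree assault $39,200.
Single charge. Combined base = $39,200.
Offense occurred in a school zone (+5%): $39,200 × 1.05 = $41,160.
$41,160 is within the $350,000 maximum.
$41,160 is at or above the $3,500 minimum.

$41,160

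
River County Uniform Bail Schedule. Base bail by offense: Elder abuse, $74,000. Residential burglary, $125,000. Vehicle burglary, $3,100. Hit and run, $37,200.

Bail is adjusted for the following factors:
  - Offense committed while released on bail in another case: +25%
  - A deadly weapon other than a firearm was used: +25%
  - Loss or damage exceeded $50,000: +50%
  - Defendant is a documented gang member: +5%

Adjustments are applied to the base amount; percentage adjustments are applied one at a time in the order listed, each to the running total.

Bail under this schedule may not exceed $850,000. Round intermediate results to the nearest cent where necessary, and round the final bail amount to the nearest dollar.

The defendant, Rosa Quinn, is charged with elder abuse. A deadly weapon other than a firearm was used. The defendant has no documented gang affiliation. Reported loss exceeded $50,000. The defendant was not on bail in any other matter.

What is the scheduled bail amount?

$138,750

Base amounts from the schedule: elder abuse $74,000.
Single charge. Combined base = $74,000.
A deadly weapon other than a firearm was used (+25%): $74,000 × 1.25 = $92,500.
Loss or damage exceeded $50,000 (+50%): $92,500 × 1.5 = $138,750.
$138,750 is within the $850,000 maximum.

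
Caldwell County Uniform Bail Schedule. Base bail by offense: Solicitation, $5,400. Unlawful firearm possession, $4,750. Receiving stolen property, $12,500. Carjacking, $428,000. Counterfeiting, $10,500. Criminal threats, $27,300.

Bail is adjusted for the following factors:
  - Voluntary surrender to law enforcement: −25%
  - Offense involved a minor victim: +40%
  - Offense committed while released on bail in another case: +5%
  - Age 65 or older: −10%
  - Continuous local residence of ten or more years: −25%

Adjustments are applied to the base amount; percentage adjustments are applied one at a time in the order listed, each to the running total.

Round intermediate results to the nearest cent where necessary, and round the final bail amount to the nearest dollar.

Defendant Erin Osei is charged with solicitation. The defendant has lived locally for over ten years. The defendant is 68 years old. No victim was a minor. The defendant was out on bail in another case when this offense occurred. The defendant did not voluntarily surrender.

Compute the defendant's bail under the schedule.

Base amounts from the schedule: solicitation $5,400.
Single charge. Combined base = $5,400.
Offense committed while released on bail in another case (+5%): $5,400 × 1.05 = $5,670.
Age 65 or older (−10%): $5,670 × 0.9 = $5,103.
Continuous local residence of ten or more years (−25%): $5,103 × 0.75 = $3,827.25.
Rounded to the nearest dollar: $3,827.

$3,827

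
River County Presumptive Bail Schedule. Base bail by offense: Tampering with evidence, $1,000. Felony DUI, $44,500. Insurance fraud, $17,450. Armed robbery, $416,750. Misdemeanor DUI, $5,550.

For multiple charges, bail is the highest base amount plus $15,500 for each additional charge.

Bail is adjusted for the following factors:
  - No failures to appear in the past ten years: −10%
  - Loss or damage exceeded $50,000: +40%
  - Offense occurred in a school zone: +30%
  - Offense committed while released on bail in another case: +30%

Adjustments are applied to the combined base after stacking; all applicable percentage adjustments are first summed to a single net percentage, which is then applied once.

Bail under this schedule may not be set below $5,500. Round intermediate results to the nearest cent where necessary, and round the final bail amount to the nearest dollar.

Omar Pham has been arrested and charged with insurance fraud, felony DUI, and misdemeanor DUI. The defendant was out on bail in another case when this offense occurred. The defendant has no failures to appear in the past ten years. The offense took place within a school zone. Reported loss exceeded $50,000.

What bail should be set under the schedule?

Base amounts from the schedule: insurance fraud $17,450; felony DUI $44,500; misdemeanor DUI $5,550.
Stacking rule: highest base plus $15,500 per additional charge. Highest is felony DUI at $44,500; 2 additional charges → +$31,000. Combined base = $75,500.
Net percentage adjustment: −10% +40% +30% +30% = +90%. $75,500 × 1.9 = $143,450.
$143,450 is at or above the $5,500 minimum.

$143,450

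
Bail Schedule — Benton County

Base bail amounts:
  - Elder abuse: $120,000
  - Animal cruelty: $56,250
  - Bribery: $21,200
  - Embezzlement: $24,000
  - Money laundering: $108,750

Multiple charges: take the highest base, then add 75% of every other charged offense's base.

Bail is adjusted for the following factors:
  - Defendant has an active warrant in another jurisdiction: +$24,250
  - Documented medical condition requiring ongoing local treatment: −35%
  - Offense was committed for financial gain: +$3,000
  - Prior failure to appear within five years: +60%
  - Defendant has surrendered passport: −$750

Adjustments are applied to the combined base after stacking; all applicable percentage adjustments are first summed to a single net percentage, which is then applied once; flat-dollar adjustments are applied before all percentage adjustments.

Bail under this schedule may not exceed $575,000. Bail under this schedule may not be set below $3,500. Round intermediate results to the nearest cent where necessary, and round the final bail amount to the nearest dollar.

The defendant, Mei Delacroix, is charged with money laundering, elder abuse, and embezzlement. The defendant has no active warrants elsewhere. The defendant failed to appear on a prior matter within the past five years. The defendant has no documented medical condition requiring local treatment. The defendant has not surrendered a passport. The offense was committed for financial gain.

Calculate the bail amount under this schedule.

Base amounts from the schedule: money laundering $108,750; elder abuse $120,000; embezzlement $24,000.
Stacking rule: highest base plus 75% of each additional charge. Highest is elder abuse at $120,000. Additional: $108,750 × 75% = $81,562.50; $24,000 × 75% = $18,000. Combined base = $120,000 + $99,562.50 = $219,562.50.
Offense was committed for financial gain (+$3,000 flat): $219,562.50 + $3,000 = $222,562.50.
Prior failure to appear within five years (+60%): $222,562.50 × 1.6 = $356,100.
$356,100 is within the $575,000 maximum.
$356,100 is at or above the $3,500 minimum.

$356,100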